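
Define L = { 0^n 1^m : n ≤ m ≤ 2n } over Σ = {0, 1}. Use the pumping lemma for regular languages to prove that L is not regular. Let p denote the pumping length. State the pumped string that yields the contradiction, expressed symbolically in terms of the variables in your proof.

Suppose for contradiction that L is regular, and let p be the pumping length.
Take w = 0^p 1^p ∈ L (since p ≤ p ≤ 2p), with |w| = 2p ≥ p.
Write w = xyz as guaranteed by the lemma, with |xy| ≤ p and |y| > 0.
Because |xy| ≤ p and w begins with p copies of 0, we have y = 0^k with 1 ≤ k ≤ p.
Pump with i = 2: xy^2z = 0^{p+k} 1^p. Now n = p+k > p = m, so the condition n ≤ m fails. Thus xy^2z ∉ L.
Contradiction. Therefore L is not regular.

0^{p+k} 1^p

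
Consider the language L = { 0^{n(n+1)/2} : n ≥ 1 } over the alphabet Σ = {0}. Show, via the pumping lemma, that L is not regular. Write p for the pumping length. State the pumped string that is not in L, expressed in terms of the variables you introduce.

Toward a contradiction, assume L is regular with pumping length p.
Take w = 0^{p(p+1)/2} ∈ L with |w| = p(p+1)/2 ≥ p.
By the pumping lemma, w = xyz with |xy| ≤ p and y is nonempty.
Then y = 0^k for some k with 1 ≤ k ≤ p.
Pump with i = 2: xy^2z = 0^{p(p+1)/2+k}. Since 1 ≤ k ≤ p, p(p+1)/2 < p(p+1)/2+k ≤ p(p+1)/2+p < (p+1)(p+2)/2, so p(p+1)/2+k is strictly between consecutive triangular numbers. So xy^2z ∉ L.
Contradiction. Therefore L is not regular.

0^{p(p+1)/2+k}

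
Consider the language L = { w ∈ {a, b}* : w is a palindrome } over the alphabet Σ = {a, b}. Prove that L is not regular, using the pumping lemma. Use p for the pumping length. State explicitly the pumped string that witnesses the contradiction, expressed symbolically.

a^{p+k} b a^p

Assume L is regular; let p be its pumping constant.
Take w = a^p b a^p, a palindrome of length 2p+1 ≥ p.
Write w = xyz as guaranteed by the lemma, with |xy| ≤ p and |y| ≥ 1.
Because |xy| ≤ p and w begins with p copies of a, we have y = a^k with 1 ≤ k ≤ p.
Pump with i = 2: xy^2z = a^{p+k} b a^p. Its reverse is a^p b a^{p+k}, which differs from xy^2z since k ≥ 1. So xy^2z is not a palindrome and xy^2z ∉ L.
This is a contradiction; hence L is not regular.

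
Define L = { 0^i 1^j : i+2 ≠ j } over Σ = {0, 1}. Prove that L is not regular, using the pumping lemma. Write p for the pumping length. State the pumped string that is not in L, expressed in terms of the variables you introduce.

0^{p+p!} 1^{p+p!+2}

Toward a contradiction, assume L is regular with pumping length p.
Choose w = 0^p 1^{p+p!+2}. Since p ≠ (p+p!+2)-2 = p+p!, w ∈ L; and |w| ≥ p.
Write w = xyz as guaranteed by the lemma, with |xy| ≤ p and |y| ≥ 1.
Since the first p symbols of w are all 0's and |xy| ≤ p, y lies entirely in the leading 0-block: y = 0^k for some k with 1 ≤ k ≤ p.
Since 1 ≤ k ≤ p, k divides p!; set t = 1 + p!/k. Then xy^t z has p + (p!/k)·k = p + p! copies of 0. Now the 0-count is p+p! and (1-count)-2 = (p+p!+2)-2 = p+p!, so i+2 ≠ j fails. So xy^t z = 0^{p+p!} 1^{p+p!+2} ∉ L.
This is a contradiction; hence L is not regular.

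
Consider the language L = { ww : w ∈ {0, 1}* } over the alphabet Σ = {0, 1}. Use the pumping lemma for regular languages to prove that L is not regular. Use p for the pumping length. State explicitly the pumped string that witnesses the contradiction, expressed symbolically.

Toward a contradiction, assume L is regular with pumping length p.
Take w = 0^p 1^p 0^p 1^p = uu where u = 0^p1^p; then w ∈ L and |w| = 4p ≥ p.
The pumping lemma gives a decomposition w = xyz where |xy| ≤ p and |y| ≥ 1.
The first p characters of w are 0's, so xy (and hence y) consists only of 0's. Write y = 0^k, 1 ≤ k ≤ p.
Pump with i = 2: xy^2z = 0^{p+k} 1^p 0^p 1^p, of length 4p+k. Suppose this equals vv. The string starts with 0 and ends with 1, so v does too; thus the boundary between the two copies of v is a 1→0 transition. There is exactly one such transition, at position 2p+k, so |v| = 2p+k and |vv| = 4p+2k ≠ 4p+k since k ≥ 1. So xy^2z ∉ L.
This is a contradiction; hence L is not regular.

0^{p+k} 1^p 0^p 1^p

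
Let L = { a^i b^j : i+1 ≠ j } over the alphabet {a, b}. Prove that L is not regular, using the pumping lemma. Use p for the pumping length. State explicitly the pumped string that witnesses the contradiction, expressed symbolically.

a^{p+p!} b^{p+p!+1}

Suppose for contradiction that L is regular, and let p be the pumping length.
Choose w = a^p b^{p+p!+1}. Since p ≠ (p+p!+1)-1 = p+p!, w ∈ L; and |w| ≥ p.
The pumping lemma gives a decomposition w = xyz where |xy| ≤ p and |y| ≥ 1.
The first p characters of w are a's, so xy (and hence y) consists only of a's. Write y = a^k, 1 ≤ k ≤ p.
Since 1 ≤ k ≤ p, k divides p!; set t = 1 + p!/k. Then xy^t z has p + (p!/k)·k = p + p! copies of a. Now the a-count is p+p! and (b-count)-1 = (p+p!+1)-1 = p+p!, so i+1 ≠ j fails. So xy^t z = a^{p+p!} b^{p+p!+1} ∉ L.
Contradiction. Therefore L is not regular.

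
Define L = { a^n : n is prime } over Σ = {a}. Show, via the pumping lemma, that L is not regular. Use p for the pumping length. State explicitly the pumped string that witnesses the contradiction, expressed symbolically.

Suppose for contradiction that L is regular, and let p be the pumping length.
Let q be a prime with q ≥ p+2 (infinitely many primes exist), and take w = a^q ∈ L with |w| = q ≥ p.
Write w = xyz as guaranteed by the lemma, with |xy| ≤ p and |y| > 0.
Then y = a^k for some k with 1 ≤ k ≤ p.
Since 1 ≤ k ≤ p, |xz| = q-k. Pump with i = q+1: |xy^{q+1}z| = (q-k)+(q+1)k = q+qk = q(1+k), which is composite (both factors ≥ 2). So xy^{q+1}z = a^{q(1+k)} ∉ L.
This contradicts the pumping lemma, so L is not regular.

a^{q(1+k)}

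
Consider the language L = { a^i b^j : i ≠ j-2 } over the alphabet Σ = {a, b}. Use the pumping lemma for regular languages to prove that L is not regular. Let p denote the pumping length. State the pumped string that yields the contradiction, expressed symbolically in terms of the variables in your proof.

a^{p+p!} b^{p+p!+2}

Toward a contradiction, assume L is regular with pumping length p.
Choose w = a^p b^{p+p!+2}. Since p ≠ (p+p!+2)-2 = p+p!, w ∈ L; and |w| ≥ p.
Write w = xyz as guaranteed by the lemma, with |xy| ≤ p and |y| ≥ 1.
Since the first p symbols of w are all a's and |xy| ≤ p, y lies entirely in the leading a-block: y = a^k for some k with 1 ≤ k ≤ p.
Since 1 ≤ k ≤ p, k divides p!; set t = 1 + p!/k. Then xy^t z has p + (p!/k)·k = p + p! copies of a. Now the a-count is p+p! and (b-count)-2 = (p+p!+2)-2 = p+p!, so i ≠ j-2 fails. So xy^t z = a^{p+p!} b^{p+p!+2} ∉ L.
This contradicts the pumping lemma, so L is not regular.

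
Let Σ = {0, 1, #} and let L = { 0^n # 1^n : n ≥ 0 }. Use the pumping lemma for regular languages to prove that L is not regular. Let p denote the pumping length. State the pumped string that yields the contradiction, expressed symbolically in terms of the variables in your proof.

Toward a contradiction, assume L is regular with pumping length p.
Take w = 0^p # 1^p ∈ L with |w| = 2p+1 ≥ p.
By the pumping lemma, w = xyz with |xy| ≤ p and |y| ≥ 1.
Because |xy| ≤ p and w begins with p copies of 0, we have y = 0^k with 1 ≤ k ≤ p.
Pump with i = 2: xy^2z = 0^{p+k} # 1^p, which would require p+k = p. But k ≥ 1, so xy^2z ∉ L.
This is a contradiction; hence L is not regular.

0^{p+k} # 1^p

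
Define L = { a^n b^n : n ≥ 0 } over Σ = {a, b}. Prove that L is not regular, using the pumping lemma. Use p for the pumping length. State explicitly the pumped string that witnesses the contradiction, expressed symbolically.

Suppose for contradiction that L is regular, and let p be the pumping length.
Let w = a^p b^p ∈ L; note |w| = 2p ≥ p.
Write w = xyz as guaranteed by the lemma, with |xy| ≤ p and y is nonempty.
Because |xy| ≤ p and w begins with p copies of a, we have y = a^k with 1 ≤ k ≤ p.
Pump with i = 2: xy^2z = a^{p+k} b^p. For this to lie in L we would need p = p+k, which forces k = 0. But k ≥ 1, so xy^2z ∉ L.
This contradicts the pumping lemma, so L is not regular.

a^{p+k} b^p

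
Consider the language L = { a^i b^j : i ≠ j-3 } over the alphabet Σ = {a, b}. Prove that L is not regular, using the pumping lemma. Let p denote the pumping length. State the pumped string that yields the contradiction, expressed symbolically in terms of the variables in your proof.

a^{p+p!} b^{p+p!+3}

Assume L is regular; let p be its pumping constant.
Choose w = a^p b^{p+p!+3}. Since p ≠ (p+p!+3)-3 = p+p!, w ∈ L; and |w| ≥ p.
By the pumping lemma, w = xyz with |xy| ≤ p and |y| > 0.
Since the first p symbols of w are all a's and |xy| ≤ p, y lies entirely in the leading a-block: y = a^k for some k with 1 ≤ k ≤ p.
Since 1 ≤ k ≤ p, k divides p!; set t = 1 + p!/k. Then xy^t z has p + (p!/k)·k = p + p! copies of a. Now the a-count is p+p! and (b-count)-3 = (p+p!+3)-3 = p+p!, so i ≠ j-3 fails. So xy^t z = a^{p+p!} b^{p+p!+3} ∉ L.
Contradiction. Therefore L is not regular.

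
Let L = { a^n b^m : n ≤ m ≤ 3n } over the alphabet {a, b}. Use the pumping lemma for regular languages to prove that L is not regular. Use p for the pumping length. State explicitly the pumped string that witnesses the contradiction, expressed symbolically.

a^{p+k} b^p

Assume L is regular. Let p be the pumping length given by the pumping lemma.
Take w = a^p b^p ∈ L (since p ≤ p ≤ 3p), with |w| = 2p ≥ p.
The pumping lemma gives a decomposition w = xyz where |xy| ≤ p and |y| > 0.
The first p characters of w are a's, so xy (and hence y) consists only of a's. Write y = a^k, 1 ≤ k ≤ p.
Pump with i = 2: xy^2z = a^{p+k} b^p. Now n = p+k > p = m, so the condition n ≤ m fails. Thus xy^2z ∉ L.
Contradiction. Therefore L is not regular.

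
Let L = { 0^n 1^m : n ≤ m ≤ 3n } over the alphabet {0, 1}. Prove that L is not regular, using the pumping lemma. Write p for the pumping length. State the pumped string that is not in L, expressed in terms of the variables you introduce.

Suppose for contradiction that L is regular, and let p be the pumping length.
Take w = 0^p 1^p ∈ L (since p ≤ p ≤ 3p), with |w| = 2p ≥ p.
By the pumping lemma, w = xyz with |xy| ≤ p and y is nonempty.
Since the first p symbols of w are all 0's and |xy| ≤ p, y lies entirely in the leading 0-block: y = 0^k for some k with 1 ≤ k ≤ p.
Pump with i = 2: xy^2z = 0^{p+k} 1^p. Now n = p+k > p = m, so the condition n ≤ m fails. Thus xy^2z ∉ L.
This contradicts the pumping lemma, so L is not regular.

0^{p+k} 1^p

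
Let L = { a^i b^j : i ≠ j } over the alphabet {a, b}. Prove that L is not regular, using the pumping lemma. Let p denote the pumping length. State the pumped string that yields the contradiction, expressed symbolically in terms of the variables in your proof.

a^{p+p!} b^{p+p!}

Assume L is regular; let p be its pumping constant.
Choose w = a^p b^{p+p!}. Since p ≠ p+p!, w ∈ L; and |w| ≥ p.
Write w = xyz as guaranteed by the lemma, with |xy| ≤ p and |y| ≥ 1.
Because |xy| ≤ p and w begins with p copies of a, we have y = a^k with 1 ≤ k ≤ p.
Since 1 ≤ k ≤ p, k divides p!; set t = 1 + p!/k. Then xy^t z has p + (p!/k)·k = p + p! copies of a. Now the a-count equals the b-count, so i ≠ j fails. So xy^t z = a^{p+p!} b^{p+p!} ∉ L.
This is a contradiction; hence L is not regular.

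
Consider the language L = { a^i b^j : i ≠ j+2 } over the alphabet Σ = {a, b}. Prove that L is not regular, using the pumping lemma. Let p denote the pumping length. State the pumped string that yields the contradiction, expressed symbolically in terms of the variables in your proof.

a^{p+p!} b^{p+p!-2}

Assume L is regular; let p be its pumping constant.
Choose w = a^p b^{p+p!-2}. Since p ≠ (p+p!-2)+2 = p+p!, w ∈ L; and |w| ≥ p.
By the pumping lemma, w = xyz with |xy| ≤ p and |y| ≥ 1.
The first p characters of w are a's, so xy (and hence y) consists only of a's. Write y = a^k, 1 ≤ k ≤ p.
Since 1 ≤ k ≤ p, k divides p!; set t = 1 + p!/k. Then xy^t z has p + (p!/k)·k = p + p! copies of a. Now the a-count is p+p! and (b-count)+2 = (p+p!-2)+2 = p+p!, so i ≠ j+2 fails. So xy^t z = a^{p+p!} b^{p+p!-2} ∉ L.
This is a contradiction; hence L is not regular.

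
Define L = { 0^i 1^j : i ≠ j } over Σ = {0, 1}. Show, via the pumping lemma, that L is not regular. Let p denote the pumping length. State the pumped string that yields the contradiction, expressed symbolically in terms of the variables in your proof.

0^{p+p!} 1^{p+p!}

Toward a contradiction, assume L is regular with pumping length p.
Choose w = 0^p 1^{p+p!}. Since p ≠ p+p!, w ∈ L; and |w| ≥ p.
The pumping lemma gives a decomposition w = xyz where |xy| ≤ p and y is nonempty.
The first p characters of w are 0's, so xy (and hence y) consists only of 0's. Write y = 0^k, 1 ≤ k ≤ p.
Since 1 ≤ k ≤ p, k divides p!; set t = 1 + p!/k. Then xy^t z has p + (p!/k)·k = p + p! copies of 0. Now the 0-count equals the 1-count, so i ≠ j fails. So xy^t z = 0^{p+p!} 1^{p+p!} ∉ L.
This contradicts the pumping lemma, so L is not regular.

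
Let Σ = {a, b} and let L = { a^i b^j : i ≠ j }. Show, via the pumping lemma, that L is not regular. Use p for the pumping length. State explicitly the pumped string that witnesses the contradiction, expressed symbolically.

Suppose for contradiction that L is regular, and let p be the pumping length.
Choose w = a^p b^{p+p!}. Since p ≠ p+p!, w ∈ L; and |w| ≥ p.
The pumping lemma gives a decomposition w = xyz where |xy| ≤ p and |y| ≥ 1.
Because |xy| ≤ p and w begins with p copies of a, we have y = a^k with 1 ≤ k ≤ p.
Since 1 ≤ k ≤ p, k divides p!; set t = 1 + p!/k. Then xy^t z has p + (p!/k)·k = p + p! copies of a. Now the a-count equals the b-count, so i ≠ j fails. So xy^t z = a^{p+p!} b^{p+p!} ∉ L.
This is a contradiction; hence L is not regular.

a^{p+p!} b^{p+p!}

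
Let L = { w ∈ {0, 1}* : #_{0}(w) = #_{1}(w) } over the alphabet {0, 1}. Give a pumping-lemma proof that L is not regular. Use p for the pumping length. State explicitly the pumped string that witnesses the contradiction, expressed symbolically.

0^{p+k} 1^p

Assume L is regular. Let p be the pumping length given by the pumping lemma.
Choose w = 0^p 1^p ∈ L with |w| = 2p ≥ p.
The pumping lemma gives a decomposition w = xyz where |xy| ≤ p and |y| ≥ 1.
Since the first p symbols of w are all 0's and |xy| ≤ p, y lies entirely in the leading 0-block: y = 0^k for some k with 1 ≤ k ≤ p.
Pump with i = 2: xy^2z = 0^{p+k} 1^p has p+k occurrences of 0 but only p of 1. Since k ≥ 1 the counts differ, so xy^2z ∉ L.
Contradiction. Therefore L is not regular.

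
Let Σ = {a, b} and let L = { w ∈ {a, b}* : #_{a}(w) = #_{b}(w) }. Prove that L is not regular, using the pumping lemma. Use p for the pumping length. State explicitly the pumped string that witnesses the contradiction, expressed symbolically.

a^{p+k} b^p

Assume L is regular; let p be its pumping constant.
Choose w = a^p b^p ∈ L with |w| = 2p ≥ p.
By the pumping lemma, w = xyz with |xy| ≤ p and y is nonempty.
Because |xy| ≤ p and w begins with p copies of a, we have y = a^k with 1 ≤ k ≤ p.
Pump with i = 2: xy^2z = a^{p+k} b^p has p+k occurrences of a but only p of b. Since k ≥ 1 the counts differ, so xy^2z ∉ L.
This contradicts the pumping lemma, so L is not regular.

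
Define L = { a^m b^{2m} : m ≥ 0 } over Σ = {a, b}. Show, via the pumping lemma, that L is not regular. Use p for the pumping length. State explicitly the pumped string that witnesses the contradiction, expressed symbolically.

a^{p+k} b^{2p}

Assume L is regular; let p be its pumping constant.
Choose w = a^p b^{2p}, which is in L with |w| = 3p ≥ p.
By the pumping lemma, w = xyz with |xy| ≤ p and y is nonempty.
Because |xy| ≤ p and w begins with p copies of a, we have y = a^k with 1 ≤ k ≤ p.
Pump with i = 2: xy^2z = a^{p+k} b^{2p}. For this to lie in L we would need 2p = 2(p+k), which forces k = 0. But k ≥ 1, so xy^2z ∉ L.
This contradicts the pumping lemma, so L is not regular.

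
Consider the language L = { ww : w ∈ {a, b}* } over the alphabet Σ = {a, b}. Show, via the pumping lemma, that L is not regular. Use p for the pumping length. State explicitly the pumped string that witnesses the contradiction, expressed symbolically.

a^{p+k} b^p a^p b^p

Assume L is regular. Let p be the pumping length given by the pumping lemma.
Take w = a^p b^p a^p b^p = uu where u = a^pb^p; then w ∈ L and |w| = 4p ≥ p.
The pumping lemma gives a decomposition w = xyz where |xy| ≤ p and y is nonempty.
Since the first p symbols of w are all a's and |xy| ≤ p, y lies entirely in the leading a-block: y = a^k for some k with 1 ≤ k ≤ p.
Pump with i = 2: xy^2z = a^{p+k} b^p a^p b^p, of length 4p+k. Suppose this equals vv. The string starts with a and ends with b, so v does too; thus the boundary between the two copies of v is a b→a transition. There is exactly one such transition, at position 2p+k, so |v| = 2p+k and |vv| = 4p+2k ≠ 4p+k since k ≥ 1. So xy^2z ∉ L.
This contradicts the pumping lemma, so L is not regular.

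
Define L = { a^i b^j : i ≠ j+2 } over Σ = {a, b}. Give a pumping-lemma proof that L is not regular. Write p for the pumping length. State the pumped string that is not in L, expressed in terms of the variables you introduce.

a^{p+p!} b^{p+p!-2}

Assume L is regular; let p be its pumping constant.
Choose w = a^p b^{p+p!-2}. Since p ≠ (p+p!-2)+2 = p+p!, w ∈ L; and |w| ≥ p.
The pumping lemma gives a decomposition w = xyz where |xy| ≤ p and |y| ≥ 1.
Because |xy| ≤ p and w begins with p copies of a, we have y = a^k with 1 ≤ k ≤ p.
Since 1 ≤ k ≤ p, k divides p!; set t = 1 + p!/k. Then xy^t z has p + (p!/k)·k = p + p! copies of a. Now the a-count is p+p! and (b-count)+2 = (p+p!-2)+2 = p+p!, so i ≠ j+2 fails. So xy^t z = a^{p+p!} b^{p+p!-2} ∉ L.
Contradiction. Therefore L is not regular.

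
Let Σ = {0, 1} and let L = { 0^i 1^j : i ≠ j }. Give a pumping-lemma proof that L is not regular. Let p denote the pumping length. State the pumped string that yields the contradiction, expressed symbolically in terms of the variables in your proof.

Assume L is regular. Let p be the pumping length given by the pumping lemma.
Choose w = 0^p 1^{p+p!}. Since p ≠ p+p!, w ∈ L; and |w| ≥ p.
By the pumping lemma, w = xyz with |xy| ≤ p and y is nonempty.
Since the first p symbols of w are all 0's and |xy| ≤ p, y lies entirely in the leading 0-block: y = 0^k for some k with 1 ≤ k ≤ p.
Since 1 ≤ k ≤ p, k divides p!; set t = 1 + p!/k. Then xy^t z has p + (p!/k)·k = p + p! copies of 0. Now the 0-count equals the 1-count, so i ≠ j fails. So xy^t z = 0^{p+p!} 1^{p+p!} ∉ L.
This is a contradiction; hence L is not regular.

0^{p+p!} 1^{p+p!}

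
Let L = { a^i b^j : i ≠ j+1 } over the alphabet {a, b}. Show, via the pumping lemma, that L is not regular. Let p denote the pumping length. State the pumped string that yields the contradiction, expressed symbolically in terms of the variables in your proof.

a^{p+p!} b^{p+p!-1}

Assume L is regular; let p be its pumping constant.
Choose w = a^p b^{p+p!-1}. Since p ≠ (p+p!-1)+1 = p+p!, w ∈ L; and |w| ≥ p.
Write w = xyz as guaranteed by the lemma, with |xy| ≤ p and |y| ≥ 1.
The first p characters of w are a's, so xy (and hence y) consists only of a's. Write y = a^k, 1 ≤ k ≤ p.
Since 1 ≤ k ≤ p, k divides p!; set t = 1 + p!/k. Then xy^t z has p + (p!/k)·k = p + p! copies of a. Now the a-count is p+p! and (b-count)+1 = (p+p!-1)+1 = p+p!, so i ≠ j+1 fails. So xy^t z = a^{p+p!} b^{p+p!-1} ∉ L.
This is a contradiction; hence L is not regular.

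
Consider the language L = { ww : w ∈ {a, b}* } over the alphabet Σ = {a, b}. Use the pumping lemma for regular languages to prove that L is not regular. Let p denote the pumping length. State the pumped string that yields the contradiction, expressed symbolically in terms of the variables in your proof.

a^{p+k} b^p a^p b^p

Suppose for contradiction that L is regular, and let p be the pumping length.
Take w = a^p b^p a^p b^p = uu where u = a^pb^p; then w ∈ L and |w| = 4p ≥ p.
By the pumping lemma, w = xyz with |xy| ≤ p and |y| > 0.
Since the first p symbols of w are all a's and |xy| ≤ p, y lies entirely in the leading a-block: y = a^k for some k with 1 ≤ k ≤ p.
Pump with i = 2: xy^2z = a^{p+k} b^p a^p b^p, of length 4p+k. Suppose this equals vv. The string starts with a and ends with b, so v does too; thus the boundary between the two copies of v is a b→a transition. There is exactly one such transition, at position 2p+k, so |v| = 2p+k and |vv| = 4p+2k ≠ 4p+k since k ≥ 1. So xy^2z ∉ L.
This contradicts the pumping lemma, so L is not regular.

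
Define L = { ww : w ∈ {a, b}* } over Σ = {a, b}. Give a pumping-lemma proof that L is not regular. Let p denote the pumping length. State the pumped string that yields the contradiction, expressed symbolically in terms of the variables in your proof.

Assume L is regular. Let p be the pumping length given by the pumping lemma.
Take w = a^p b^p a^p b^p = uu where u = a^pb^p; then w ∈ L and |w| = 4p ≥ p.
The pumping lemma gives a decomposition w = xyz where |xy| ≤ p and |y| > 0.
Because |xy| ≤ p and w begins with p copies of a, we have y = a^k with 1 ≤ k ≤ p.
Pump with i = 2: xy^2z = a^{p+k} b^p a^p b^p, of length 4p+k. Suppose this equals vv. The string starts with a and ends with b, so v does too; thus the boundary between the two copies of v is a b→a transition. There is exactly one such transition, at position 2p+k, so |v| = 2p+k and |vv| = 4p+2k ≠ 4p+k since k ≥ 1. So xy^2z ∉ L.
This is a contradiction; hence L is not regular.

a^{p+k} b^p a^p b^p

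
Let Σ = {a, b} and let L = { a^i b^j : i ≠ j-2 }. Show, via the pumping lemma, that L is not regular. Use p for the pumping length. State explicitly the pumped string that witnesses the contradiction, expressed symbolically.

a^{p+p!} b^{p+p!+2}

Toward a contradiction, assume L is regular with pumping length p.
Choose w = a^p b^{p+p!+2}. Since p ≠ (p+p!+2)-2 = p+p!, w ∈ L; and |w| ≥ p.
Write w = xyz as guaranteed by the lemma, with |xy| ≤ p and |y| > 0.
The first p characters of w are a's, so xy (and hence y) consists only of a's. Write y = a^k, 1 ≤ k ≤ p.
Since 1 ≤ k ≤ p, k divides p!; set t = 1 + p!/k. Then xy^t z has p + (p!/k)·k = p + p! copies of a. Now the a-count is p+p! and (b-count)-2 = (p+p!+2)-2 = p+p!, so i ≠ j-2 fails. So xy^t z = a^{p+p!} b^{p+p!+2} ∉ L.
Contradiction. Therefore L is not regular.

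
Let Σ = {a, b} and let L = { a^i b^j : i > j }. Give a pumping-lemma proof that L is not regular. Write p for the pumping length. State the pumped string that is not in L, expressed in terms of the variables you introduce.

Assume L is regular; let p be its pumping constant.
Choose w = a^{p+1} b^p ∈ L, with |w| = 2p+1 ≥ p.
Write w = xyz as guaranteed by the lemma, with |xy| ≤ p and y is nonempty.
Because |xy| ≤ p and w begins with p copies of a, we have y = a^k with 1 ≤ k ≤ p.
Consider xy^0z = xz = a^{p+1-k} b^p. Since k ≥ 1, the a-count p+1-k is at most p, so i > j fails; thus xz ∉ L.
This is a contradiction; hence L is not regular.

a^{p+1-k} b^p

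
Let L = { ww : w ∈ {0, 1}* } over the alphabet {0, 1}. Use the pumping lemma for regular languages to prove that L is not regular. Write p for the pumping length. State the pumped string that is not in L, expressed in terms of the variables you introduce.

0^{p+k} 1^p 0^p 1^p

Toward a contradiction, assume L is regular with pumping length p.
Take w = 0^p 1^p 0^p 1^p = uu where u = 0^p1^p; then w ∈ L and |w| = 4p ≥ p.
By the pumping lemma, w = xyz with |xy| ≤ p and y is nonempty.
Because |xy| ≤ p and w begins with p copies of 0, we have y = 0^k with 1 ≤ k ≤ p.
Pump with i = 2: xy^2z = 0^{p+k} 1^p 0^p 1^p, of length 4p+k. Suppose this equals vv. The string starts with 0 and ends with 1, so v does too; thus the boundary between the two copies of v is a 1→0 transition. There is exactly one such transition, at position 2p+k, so |v| = 2p+k and |vv| = 4p+2k ≠ 4p+k since k ≥ 1. So xy^2z ∉ L.
This is a contradiction; hence L is not regular.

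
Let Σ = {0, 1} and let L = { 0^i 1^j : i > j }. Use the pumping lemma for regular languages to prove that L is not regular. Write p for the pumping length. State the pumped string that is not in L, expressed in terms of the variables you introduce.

Assume L is regular; let p be its pumping constant.
Choose w = 0^{p+1} 1^p ∈ L, with |w| = 2p+1 ≥ p.
Write w = xyz as guaranteed by the lemma, with |xy| ≤ p and |y| ≥ 1.
Because |xy| ≤ p and w begins with p copies of 0, we have y = 0^k with 1 ≤ k ≤ p.
Consider xy^0z = xz = 0^{p+1-k} 1^p. Since k ≥ 1, the 0-count p+1-k is at most p, so i > j fails; thus xz ∉ L.
Contradiction. Therefore L is not regular.

0^{p+1-k} 1^p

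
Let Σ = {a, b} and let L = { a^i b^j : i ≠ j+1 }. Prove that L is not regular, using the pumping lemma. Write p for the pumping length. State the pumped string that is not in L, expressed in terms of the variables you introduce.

Assume L is regular; let p be its pumping constant.
Choose w = a^p b^{p+p!-1}. Since p ≠ (p+p!-1)+1 = p+p!, w ∈ L; and |w| ≥ p.
The pumping lemma gives a decomposition w = xyz where |xy| ≤ p and y is nonempty.
Since the first p symbols of w are all a's and |xy| ≤ p, y lies entirely in the leading a-block: y = a^k for some k with 1 ≤ k ≤ p.
Since 1 ≤ k ≤ p, k divides p!; set t = 1 + p!/k. Then xy^t z has p + (p!/k)·k = p + p! copies of a. Now the a-count is p+p! and (b-count)+1 = (p+p!-1)+1 = p+p!, so i ≠ j+1 fails. So xy^t z = a^{p+p!} b^{p+p!-1} ∉ L.
This is a contradiction; hence L is not regular.

a^{p+p!} b^{p+p!-1}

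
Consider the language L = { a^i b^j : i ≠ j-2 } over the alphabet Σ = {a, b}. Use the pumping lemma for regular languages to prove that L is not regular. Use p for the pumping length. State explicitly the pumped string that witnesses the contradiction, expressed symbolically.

a^{p+p!} b^{p+p!+2}

Suppose for contradiction that L is regular, and let p be the pumping length.
Choose w = a^p b^{p+p!+2}. Since p ≠ (p+p!+2)-2 = p+p!, w ∈ L; and |w| ≥ p.
By the pumping lemma, w = xyz with |xy| ≤ p and y is nonempty.
Because |xy| ≤ p and w begins with p copies of a, we have y = a^k with 1 ≤ k ≤ p.
Since 1 ≤ k ≤ p, k divides p!; set t = 1 + p!/k. Then xy^t z has p + (p!/k)·k = p + p! copies of a. Now the a-count is p+p! and (b-count)-2 = (p+p!+2)-2 = p+p!, so i ≠ j-2 fails. So xy^t z = a^{p+p!} b^{p+p!+2} ∉ L.
This is a contradiction; hence L is not regular.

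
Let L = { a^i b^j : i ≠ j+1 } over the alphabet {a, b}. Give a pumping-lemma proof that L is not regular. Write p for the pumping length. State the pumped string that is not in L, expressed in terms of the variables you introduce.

Assume L is regular. Let p be the pumping length given by the pumping lemma.
Choose w = a^p b^{p+p!-1}. Since p ≠ (p+p!-1)+1 = p+p!, w ∈ L; and |w| ≥ p.
By the pumping lemma, w = xyz with |xy| ≤ p and |y| ≥ 1.
Since the first p symbols of w are all a's and |xy| ≤ p, y lies entirely in the leading a-block: y = a^k for some k with 1 ≤ k ≤ p.
Since 1 ≤ k ≤ p, k divides p!; set t = 1 + p!/k. Then xy^t z has p + (p!/k)·k = p + p! copies of a. Now the a-count is p+p! and (b-count)+1 = (p+p!-1)+1 = p+p!, so i ≠ j+1 fails. So xy^t z = a^{p+p!} b^{p+p!-1} ∉ L.
Contradiction. Therefore L is not regular.

a^{p+p!} b^{p+p!-1}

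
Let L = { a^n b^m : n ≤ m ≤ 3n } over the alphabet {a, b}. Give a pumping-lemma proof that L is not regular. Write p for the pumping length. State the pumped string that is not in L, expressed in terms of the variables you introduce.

Assume L is regular. Let p be the pumping length given by the pumping lemma.
Take w = a^p b^p ∈ L (since p ≤ p ≤ 3p), with |w| = 2p ≥ p.
The pumping lemma gives a decomposition w = xyz where |xy| ≤ p and y is nonempty.
Since the first p symbols of w are all a's and |xy| ≤ p, y lies entirely in the leading a-block: y = a^k for some k with 1 ≤ k ≤ p.
Pump with i = 2: xy^2z = a^{p+k} b^p. Now n = p+k > p = m, so the condition n ≤ m fails. Thus xy^2z ∉ L.
This is a contradiction; hence L is not regular.

a^{p+k} b^p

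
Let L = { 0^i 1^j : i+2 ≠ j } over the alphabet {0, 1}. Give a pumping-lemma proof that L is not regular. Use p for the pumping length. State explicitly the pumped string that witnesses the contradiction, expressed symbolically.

0^{p+p!} 1^{p+p!+2}

Toward a contradiction, assume L is regular with pumping length p.
Choose w = 0^p 1^{p+p!+2}. Since p ≠ (p+p!+2)-2 = p+p!, w ∈ L; and |w| ≥ p.
The pumping lemma gives a decomposition w = xyz where |xy| ≤ p and y is nonempty.
Since the first p symbols of w are all 0's and |xy| ≤ p, y lies entirely in the leading 0-block: y = 0^k for some k with 1 ≤ k ≤ p.
Since 1 ≤ k ≤ p, k divides p!; set t = 1 + p!/k. Then xy^t z has p + (p!/k)·k = p + p! copies of 0. Now the 0-count is p+p! and (1-count)-2 = (p+p!+2)-2 = p+p!, so i+2 ≠ j fails. So xy^t z = 0^{p+p!} 1^{p+p!+2} ∉ L.
This is a contradiction; hence L is not regular.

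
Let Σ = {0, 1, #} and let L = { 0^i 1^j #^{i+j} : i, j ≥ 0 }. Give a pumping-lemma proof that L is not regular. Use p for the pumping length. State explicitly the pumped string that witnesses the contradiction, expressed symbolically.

Assume L is regular. Let p be the pumping length given by the pumping lemma.
Take w = 0^p 1^p #^{2p} ∈ L (with i=j=p, i+j=2p), |w| = 4p ≥ p.
The pumping lemma gives a decomposition w = xyz where |xy| ≤ p and |y| ≥ 1.
The first p characters of w are 0's, so xy (and hence y) consists only of 0's. Write y = 0^k, 1 ≤ k ≤ p.
Consider xy^2z = 0^{p+k} 1^p #^{2p}. Now the 0- and 1-counts sum to 2p+k, but the #-count is 2p ≠ 2p+k. So xy^2z ∉ L.
Contradiction. Therefore L is not regular.

0^{p+k} 1^p #^{2p}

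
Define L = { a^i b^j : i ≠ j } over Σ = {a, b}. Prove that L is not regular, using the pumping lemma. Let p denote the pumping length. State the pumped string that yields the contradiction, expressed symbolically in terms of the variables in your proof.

a^{p+p!} b^{p+p!}

Assume L is regular. Let p be the pumping length given by the pumping lemma.
Choose w = a^p b^{p+p!}. Since p ≠ p+p!, w ∈ L; and |w| ≥ p.
The pumping lemma gives a decomposition w = xyz where |xy| ≤ p and |y| > 0.
Since the first p symbols of w are all a's and |xy| ≤ p, y lies entirely in the leading a-block: y = a^k for some k with 1 ≤ k ≤ p.
Since 1 ≤ k ≤ p, k divides p!; set t = 1 + p!/k. Then xy^t z has p + (p!/k)·k = p + p! copies of a. Now the a-count equals the b-count, so i ≠ j fails. So xy^t z = a^{p+p!} b^{p+p!} ∉ L.
This is a contradiction; hence L is not regular.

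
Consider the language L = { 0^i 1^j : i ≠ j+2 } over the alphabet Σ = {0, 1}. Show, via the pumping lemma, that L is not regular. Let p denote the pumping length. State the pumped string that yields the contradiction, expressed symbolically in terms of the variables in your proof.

Toward a contradiction, assume L is regular with pumping length p.
Choose w = 0^p 1^{p+p!-2}. Since p ≠ (p+p!-2)+2 = p+p!, w ∈ L; and |w| ≥ p.
By the pumping lemma, w = xyz with |xy| ≤ p and |y| ≥ 1.
Since the first p symbols of w are all 0's and |xy| ≤ p, y lies entirely in the leading 0-block: y = 0^k for some k with 1 ≤ k ≤ p.
Since 1 ≤ k ≤ p, k divides p!; set t = 1 + p!/k. Then xy^t z has p + (p!/k)·k = p + p! copies of 0. Now the 0-count is p+p! and (1-count)+2 = (p+p!-2)+2 = p+p!, so i ≠ j+2 fails. So xy^t z = 0^{p+p!} 1^{p+p!-2} ∉ L.
This is a contradiction; hence L is not regular.

0^{p+p!} 1^{p+p!-2}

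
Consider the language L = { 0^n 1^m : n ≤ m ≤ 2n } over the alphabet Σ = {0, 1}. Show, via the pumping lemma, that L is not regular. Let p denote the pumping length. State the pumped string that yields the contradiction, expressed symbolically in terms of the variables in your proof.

0^{p+k} 1^p

Toward a contradiction, assume L is regular with pumping length p.
Take w = 0^p 1^p ∈ L (since p ≤ p ≤ 2p), with |w| = 2p ≥ p.
Write w = xyz as guaranteed by the lemma, with |xy| ≤ p and |y| ≥ 1.
The first p characters of w are 0's, so xy (and hence y) consists only of 0's. Write y = 0^k, 1 ≤ k ≤ p.
Pump with i = 2: xy^2z = 0^{p+k} 1^p. Now n = p+k > p = m, so the condition n ≤ m fails. Thus xy^2z ∉ L.
This contradicts the pumping lemma, so L is not regular.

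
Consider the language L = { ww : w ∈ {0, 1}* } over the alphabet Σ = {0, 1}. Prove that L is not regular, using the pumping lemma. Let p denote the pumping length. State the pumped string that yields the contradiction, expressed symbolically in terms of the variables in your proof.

Suppose for contradiction that L is regular, and let p be the pumping length.
Take w = 0^p 1^p 0^p 1^p = uu where u = 0^p1^p; then w ∈ L and |w| = 4p ≥ p.
The pumping lemma gives a decomposition w = xyz where |xy| ≤ p and |y| ≥ 1.
The first p characters of w are 0's, so xy (and hence y) consists only of 0's. Write y = 0^k, 1 ≤ k ≤ p.
Pump with i = 2: xy^2z = 0^{p+k} 1^p 0^p 1^p, of length 4p+k. Suppose this equals vv. The string starts with 0 and ends with 1, so v does too; thus the boundary between the two copies of v is a 1→0 transition. There is exactly one such transition, at position 2p+k, so |v| = 2p+k and |vv| = 4p+2k ≠ 4p+k since k ≥ 1. So xy^2z ∉ L.
Contradiction. Therefore L is not regular.

0^{p+k} 1^p 0^p 1^p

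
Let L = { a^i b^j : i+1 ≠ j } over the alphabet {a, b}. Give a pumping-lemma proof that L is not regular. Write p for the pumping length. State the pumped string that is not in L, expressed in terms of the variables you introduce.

a^{p+p!} b^{p+p!+1}

Toward a contradiction, assume L is regular with pumping length p.
Choose w = a^p b^{p+p!+1}. Since p ≠ (p+p!+1)-1 = p+p!, w ∈ L; and |w| ≥ p.
The pumping lemma gives a decomposition w = xyz where |xy| ≤ p and |y| ≥ 1.
Because |xy| ≤ p and w begins with p copies of a, we have y = a^k with 1 ≤ k ≤ p.
Since 1 ≤ k ≤ p, k divides p!; set t = 1 + p!/k. Then xy^t z has p + (p!/k)·k = p + p! copies of a. Now the a-count is p+p! and (b-count)-1 = (p+p!+1)-1 = p+p!, so i+1 ≠ j fails. So xy^t z = a^{p+p!} b^{p+p!+1} ∉ L.
Contradiction. Therefore L is not regular.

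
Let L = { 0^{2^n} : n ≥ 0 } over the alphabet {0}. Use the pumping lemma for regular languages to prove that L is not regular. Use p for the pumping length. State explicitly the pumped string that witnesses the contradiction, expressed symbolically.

0^{2^p+k}

Assume L is regular. Let p be the pumping length given by the pumping lemma.
Take w = 0^{2^p} ∈ L with |w| = 2^p ≥ p.
The pumping lemma gives a decomposition w = xyz where |xy| ≤ p and y is nonempty.
Then y = 0^k for some k with 1 ≤ k ≤ p.
Pump with i = 2: xy^2z = 0^{2^p+k}. Since 1 ≤ k ≤ p < 2^p, we have 2^p < 2^p+k < 2^{p+1}, so 2^p+k is not a power of 2. So xy^2z ∉ L.
This is a contradiction; hence L is not regular.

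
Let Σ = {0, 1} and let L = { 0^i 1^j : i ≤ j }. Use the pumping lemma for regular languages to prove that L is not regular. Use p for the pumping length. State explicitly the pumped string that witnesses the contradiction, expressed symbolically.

Assume L is regular. Let p be the pumping length given by the pumping lemma.
Choose w = 0^p 1^p ∈ L, with |w| = 2p ≥ p.
The pumping lemma gives a decomposition w = xyz where |xy| ≤ p and |y| > 0.
Because |xy| ≤ p and w begins with p copies of 0, we have y = 0^k with 1 ≤ k ≤ p.
Consider xy^2z = 0^{p+k} 1^p. Since k ≥ 1, the 0-count p+k exceeds the 1-count p, so i ≤ j fails; thus xy^2z ∉ L.
Contradiction. Therefore L is not regular.

0^{p+k} 1^p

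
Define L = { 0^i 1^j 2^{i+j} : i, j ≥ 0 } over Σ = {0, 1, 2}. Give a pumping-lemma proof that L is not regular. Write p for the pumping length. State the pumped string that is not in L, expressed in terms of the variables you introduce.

Toward a contradiction, assume L is regular with pumping length p.
Take w = 0^p 1^p 2^{2p} ∈ L (with i=j=p, i+j=2p), |w| = 4p ≥ p.
Write w = xyz as guaranteed by the lemma, with |xy| ≤ p and |y| > 0.
The first p characters of w are 0's, so xy (and hence y) consists only of 0's. Write y = 0^k, 1 ≤ k ≤ p.
Consider xy^2z = 0^{p+k} 1^p 2^{2p}. Now the 0- and 1-counts sum to 2p+k, but the 2-count is 2p ≠ 2p+k. So xy^2z ∉ L.
Contradiction. Therefore L is not regular.

0^{p+k} 1^p 2^{2p}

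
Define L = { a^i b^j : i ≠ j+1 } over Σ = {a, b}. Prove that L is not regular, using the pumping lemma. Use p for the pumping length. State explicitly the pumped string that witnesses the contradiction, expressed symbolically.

a^{p+p!} b^{p+p!-1}

Suppose for contradiction that L is regular, and let p be the pumping length.
Choose w = a^p b^{p+p!-1}. Since p ≠ (p+p!-1)+1 = p+p!, w ∈ L; and |w| ≥ p.
Write w = xyz as guaranteed by the lemma, with |xy| ≤ p and y is nonempty.
Since the first p symbols of w are all a's and |xy| ≤ p, y lies entirely in the leading a-block: y = a^k for some k with 1 ≤ k ≤ p.
Since 1 ≤ k ≤ p, k divides p!; set t = 1 + p!/k. Then xy^t z has p + (p!/k)·k = p + p! copies of a. Now the a-count is p+p! and (b-count)+1 = (p+p!-1)+1 = p+p!, so i ≠ j+1 fails. So xy^t z = a^{p+p!} b^{p+p!-1} ∉ L.
This contradicts the pumping lemma, so L is not regular.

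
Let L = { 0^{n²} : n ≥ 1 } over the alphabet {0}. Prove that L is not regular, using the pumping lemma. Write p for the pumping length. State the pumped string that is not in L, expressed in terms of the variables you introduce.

0^{p²+k}

Toward a contradiction, assume L is regular with pumping length p.
Take w = 0^{p²} ∈ L with |w| = p² ≥ p.
By the pumping lemma, w = xyz with |xy| ≤ p and |y| ≥ 1.
Then y = 0^k for some k with 1 ≤ k ≤ p.
Pump with i = 2: xy^2z = 0^{p²+k}. Since 1 ≤ k ≤ p, p² < p²+k ≤ p²+p < (p+1)², so p²+k lies strictly between consecutive squares and is not a perfect square. So xy^2z ∉ L.
Contradiction. Therefore L is not regular.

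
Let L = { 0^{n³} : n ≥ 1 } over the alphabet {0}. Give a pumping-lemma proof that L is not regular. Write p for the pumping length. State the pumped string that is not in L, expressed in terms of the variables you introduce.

Suppose for contradiction that L is regular, and let p be the pumping length.
Take w = 0^{p³} ∈ L with |w| = p³ ≥ p.
By the pumping lemma, w = xyz with |xy| ≤ p and y is nonempty.
Then y = 0^k for some k with 1 ≤ k ≤ p.
Pump with i = 2: xy^2z = 0^{p³+k}. Since 1 ≤ k ≤ p, p³ < p³+k ≤ p³+p < p³+3p²+3p+1 = (p+1)³, so p³+k is not a perfect cube. So xy^2z ∉ L.
Contradiction. Therefore L is not regular.

0^{p³+k}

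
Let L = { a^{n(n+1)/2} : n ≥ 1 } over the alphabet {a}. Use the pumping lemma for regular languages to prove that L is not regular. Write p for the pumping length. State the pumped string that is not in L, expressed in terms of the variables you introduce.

Toward a contradiction, assume L is regular with pumping length p.
Take w = a^{p(p+1)/2} ∈ L with |w| = p(p+1)/2 ≥ p.
By the pumping lemma, w = xyz with |xy| ≤ p and y is nonempty.
Then y = a^k for some k with 1 ≤ k ≤ p.
Pump with i = 2: xy^2z = a^{p(p+1)/2+k}. Since 1 ≤ k ≤ p, p(p+1)/2 < p(p+1)/2+k ≤ p(p+1)/2+p < (p+1)(p+2)/2, so p(p+1)/2+k is strictly between consecutive triangular numbers. So xy^2z ∉ L.
Contradiction. Therefore L is not regular.

a^{p(p+1)/2+k}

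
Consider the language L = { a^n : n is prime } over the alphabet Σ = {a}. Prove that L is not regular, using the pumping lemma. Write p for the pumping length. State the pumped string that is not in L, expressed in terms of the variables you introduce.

Assume L is regular; let p be its pumping constant.
Let q be a prime with q ≥ p+2 (infinitely many primes exist), and take w = a^q ∈ L with |w| = q ≥ p.
The pumping lemma gives a decomposition w = xyz where |xy| ≤ p and |y| > 0.
Then y = a^k for some k with 1 ≤ k ≤ p.
Since 1 ≤ k ≤ p, |xz| = q-k. Pump with i = q+1: |xy^{q+1}z| = (q-k)+(q+1)k = q+qk = q(1+k), which is composite (both factors ≥ 2). So xy^{q+1}z = a^{q(1+k)} ∉ L.
Contradiction. Therefore L is not regular.

a^{q(1+k)}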